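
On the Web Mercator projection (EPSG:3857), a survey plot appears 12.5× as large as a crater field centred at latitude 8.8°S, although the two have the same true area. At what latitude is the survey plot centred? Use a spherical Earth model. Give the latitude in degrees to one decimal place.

For equal true areas on Mercator, apparent areas scale as sec²φ, so the ratio is cos²φ₂ / cos²φ₁.
cos²φ₂ / cos²φ₁ = 12.5  ⇒  cos φ₁ = cos 8.8° / √12.5 = 0.9882/3.536 = 0.2795.
φ₁ = arccos(0.2795) ≈ 73.8°.

73.8°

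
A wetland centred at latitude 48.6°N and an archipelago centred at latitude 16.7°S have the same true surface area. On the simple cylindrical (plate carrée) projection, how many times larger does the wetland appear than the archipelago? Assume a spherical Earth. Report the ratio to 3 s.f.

1.45

Plate carrée maps x = Rλ, y = Rφ. The meridian scale is h = 1 and the parallel scale is k = 1/cos φ = sec φ.
Areal scale at 48.6°: h·k = 1.000 × 1.512 = 1.512.
Areal scale at 16.7°: h·k = 1.000 × 1.044 = 1.044.
Ratio = 1.512/1.044 ≈ 1.45.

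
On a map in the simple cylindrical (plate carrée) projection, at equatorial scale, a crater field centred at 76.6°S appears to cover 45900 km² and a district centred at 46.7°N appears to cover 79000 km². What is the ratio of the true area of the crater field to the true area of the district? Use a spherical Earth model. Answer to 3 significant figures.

On the plate carrée, areal scale = h·k = 1 × sec φ, so true area = apparent × cos φ.
True area of crater field: 45900 × cos(76.6°) = 45900 × 0.2317 = 10640 km².
True area of district: 79000 × cos(46.7°) = 79000 × 0.6858 = 54180 km².
Ratio = 10640 / 54180 ≈ 0.196.

0.196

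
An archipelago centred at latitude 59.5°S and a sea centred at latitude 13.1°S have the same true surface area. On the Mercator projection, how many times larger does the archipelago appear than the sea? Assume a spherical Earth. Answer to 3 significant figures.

Mercator areal scale is sec²φ.
At 59.5°: sec²(59.5°) = 1/0.5075² = 3.882.
At 13.1°: sec²(13.1°) = 1/0.9740² = 1.054.
Ratio = 3.882/1.054 = cos²(13.1°)/cos²(59.5°) ≈ 3.68.

3.68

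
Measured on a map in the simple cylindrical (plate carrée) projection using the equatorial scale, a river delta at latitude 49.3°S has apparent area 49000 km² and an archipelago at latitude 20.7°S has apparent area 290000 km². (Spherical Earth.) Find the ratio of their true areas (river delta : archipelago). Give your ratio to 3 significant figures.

On the plate carrée, areal scale = h·k = 1 × sec φ, so true area = apparent × cos φ.
True area of river delta: 49000 × cos(49.3°) = 49000 × 0.6521 = 31950 km².
True area of archipelago: 290000 × cos(20.7°) = 290000 × 0.9354 = 271300 km².
Ratio = 31950 / 271300 ≈ 0.118.

0.118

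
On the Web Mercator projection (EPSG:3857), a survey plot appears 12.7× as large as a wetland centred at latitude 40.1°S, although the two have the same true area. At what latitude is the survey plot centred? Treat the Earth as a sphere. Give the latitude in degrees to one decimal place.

77.6°

For equal true areas on Mercator, apparent areas scale as sec²φ, so the ratio is cos²φ₂ / cos²φ₁.
cos²φ₂ / cos²φ₁ = 12.7  ⇒  cos φ₁ = cos 40.1° / √12.7 = 0.7649/3.564 = 0.2146.
φ₁ = arccos(0.2146) ≈ 77.6°.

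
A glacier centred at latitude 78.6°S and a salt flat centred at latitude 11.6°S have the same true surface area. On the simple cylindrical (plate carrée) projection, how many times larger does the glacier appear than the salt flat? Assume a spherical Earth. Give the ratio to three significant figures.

For the equirectangular projection with φ₀ = 0 (plate carrée), h = 1 along meridians and k = sec φ along parallels.
Areal scale at 78.6°: h·k = 1.000 × 5.059 = 5.059.
Areal scale at 11.6°: h·k = 1.000 × 1.021 = 1.021.
Ratio = 5.059/1.021 ≈ 4.96.

4.96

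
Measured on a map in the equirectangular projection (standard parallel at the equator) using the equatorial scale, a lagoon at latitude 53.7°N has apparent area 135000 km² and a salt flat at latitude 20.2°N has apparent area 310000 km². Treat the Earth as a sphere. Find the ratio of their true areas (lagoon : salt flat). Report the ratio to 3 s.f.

0.275

Plate carrée has h = 1 and k = sec φ, giving areal scale sec φ; true area = (apparent area) · cos φ.
True area of lagoon: 135000 × cos(53.7°) = 135000 × 0.5920 = 79920 km².
True area of salt flat: 310000 × cos(20.2°) = 310000 × 0.9385 = 290900 km².
Ratio = 79920 / 290900 ≈ 0.275.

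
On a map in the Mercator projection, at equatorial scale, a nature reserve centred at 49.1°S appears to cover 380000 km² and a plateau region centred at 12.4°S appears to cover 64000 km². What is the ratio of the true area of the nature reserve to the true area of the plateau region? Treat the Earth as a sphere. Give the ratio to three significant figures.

2.67

On Mercator the areal scale is sec²φ, so true area = apparent × cos²φ.
True area of nature reserve: 380000 × cos²(49.1°) = 380000 × 0.4287 = 162900 km².
True area of plateau region: 64000 × cos²(12.4°) = 64000 × 0.9539 = 61050 km².
Ratio = 162900 / 61050 ≈ 2.67.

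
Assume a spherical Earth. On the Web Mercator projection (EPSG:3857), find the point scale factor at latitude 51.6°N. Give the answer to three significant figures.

The Mercator projection is conformal; its linear scale factor is the same in every direction and equals sec φ = 1/cos φ.
k = 1/cos 51.6° = 1/0.6211 = 1.610.

1.61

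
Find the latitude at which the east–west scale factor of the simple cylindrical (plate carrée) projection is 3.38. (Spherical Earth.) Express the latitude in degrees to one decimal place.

Plate carrée: h = 1, k = sec φ along parallels.
sec φ = 3.38  ⇒  cos φ = 0.2959  ⇒  φ ≈ 72.8°.

72.8°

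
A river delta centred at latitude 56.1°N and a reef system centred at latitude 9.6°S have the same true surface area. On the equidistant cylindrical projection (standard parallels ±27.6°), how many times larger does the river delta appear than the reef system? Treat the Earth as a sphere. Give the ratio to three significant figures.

In the equirectangular projection with standard parallel φ₀ = 27.6° (x = Rλ cos φ₀, y = Rφ), meridians are true-scale (h = 1) and the parallel scale is k = cos φ₀ / cos φ.
Areal scale at 56.1°: h·k = 1.000 × 1.589 = 1.589.
Areal scale at 9.6°: h·k = 1.000 × 0.8988 = 0.8988.
Ratio = 1.589/0.8988 ≈ 1.77.

1.77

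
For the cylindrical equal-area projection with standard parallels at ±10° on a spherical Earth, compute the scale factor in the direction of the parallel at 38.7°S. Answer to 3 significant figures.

1.26

For cylindrical equal-area with standard parallel φ₀, h = cos φ / cos φ₀ and k = cos φ₀ / cos φ, so h·k = 1.
k = cos 10° / cos 38.7° = 0.9848/0.7804 = 1.262.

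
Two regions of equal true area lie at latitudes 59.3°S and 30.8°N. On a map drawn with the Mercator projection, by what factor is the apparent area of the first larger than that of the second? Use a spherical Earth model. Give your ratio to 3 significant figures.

On Mercator, area is exaggerated by sec²φ = 1/cos²φ.
At 59.3°: sec²(59.3°) = 1/0.5105² = 3.837.
At 30.8°: sec²(30.8°) = 1/0.8590² = 1.355.
Ratio = 3.837/1.355 = cos²(30.8°)/cos²(59.3°) ≈ 2.83.

2.83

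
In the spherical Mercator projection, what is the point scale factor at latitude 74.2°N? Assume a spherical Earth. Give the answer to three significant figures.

The Mercator projection is conformal; its linear scale factor is the same in every direction and equals sec φ = 1/cos φ.
k = 1/cos 74.2° = 1/0.2723 = 3.673.

3.67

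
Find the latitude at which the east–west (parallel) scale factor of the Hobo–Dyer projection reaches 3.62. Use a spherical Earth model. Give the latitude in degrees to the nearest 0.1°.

77.3°

Hobo–Dyer is a cylindrical equal-area projection with standard parallels at ±37.5°. For cylindrical equal-area with standard parallel φ₀, h = cos φ / cos φ₀ and k = cos φ₀ / cos φ, so h·k = 1.
k = cos φ₀ / cos φ = 3.62  ⇒  cos φ = cos 37.5° / 3.62 = 0.2192.
φ = arccos(0.2192) ≈ 77.3°.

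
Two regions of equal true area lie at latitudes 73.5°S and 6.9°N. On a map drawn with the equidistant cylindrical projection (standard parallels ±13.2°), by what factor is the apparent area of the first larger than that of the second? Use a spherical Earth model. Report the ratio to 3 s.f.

The equidistant cylindrical projection with φ₀ = 13.2° has h = 1 (meridians true) and k = cos φ₀ / cos φ along parallels.
Areal scale at 73.5°: h·k = 1.000 × 3.428 = 3.428.
Areal scale at 6.9°: h·k = 1.000 × 0.9807 = 0.9807.
Ratio = 3.428/0.9807 ≈ 3.50.

3.50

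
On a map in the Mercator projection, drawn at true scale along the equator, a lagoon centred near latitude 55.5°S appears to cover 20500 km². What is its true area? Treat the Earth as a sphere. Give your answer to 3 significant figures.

6580 km²

For Mercator, h = k = sec φ (a conformal cylindrical projection has a single point scale, 1/cos φ).
Areal scale = k² = sec²φ = 1/cos²(55.5°) = 1/0.5664² = 3.117.
True area = apparent / (areal scale) = 20500 / 3.117 ≈ 6580 km².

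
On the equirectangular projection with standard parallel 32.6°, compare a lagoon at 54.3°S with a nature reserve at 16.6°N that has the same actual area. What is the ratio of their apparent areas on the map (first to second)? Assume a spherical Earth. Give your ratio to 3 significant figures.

1.64

With standard parallel φ₀ = 32.6°, the equirectangular projection gives x = Rλ cos φ₀, y = Rφ, so h = 1 and k = cos 32.6° / cos φ.
Areal scale at 54.3°: h·k = 1.000 × 1.444 = 1.444.
Areal scale at 16.6°: h·k = 1.000 × 0.8791 = 0.8791.
Ratio = 1.444/0.8791 ≈ 1.64.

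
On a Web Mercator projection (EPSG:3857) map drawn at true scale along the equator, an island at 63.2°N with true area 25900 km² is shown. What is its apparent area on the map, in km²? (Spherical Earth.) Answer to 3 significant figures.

127000 km²

Mercator is conformal, so the point scale is isotropic: h = k = sec φ = 1/cos φ.
Areal scale = k² = sec²φ = 1/cos²(63.2°) = 1/0.4509² = 4.919.
Apparent area = 25900 × 4.919 ≈ 127000 km².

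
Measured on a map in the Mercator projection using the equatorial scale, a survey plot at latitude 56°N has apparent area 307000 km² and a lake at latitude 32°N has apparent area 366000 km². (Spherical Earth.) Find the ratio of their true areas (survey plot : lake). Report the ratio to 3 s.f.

0.365

Since Mercator area scale is 1/cos²φ, the true area equals the apparent area multiplied by cos²φ.
True area of survey plot: 307000 × cos²(56°) = 307000 × 0.3127 = 96000 km².
True area of lake: 366000 × cos²(32°) = 366000 × 0.7192 = 263200 km².
Ratio = 96000 / 263200 ≈ 0.365.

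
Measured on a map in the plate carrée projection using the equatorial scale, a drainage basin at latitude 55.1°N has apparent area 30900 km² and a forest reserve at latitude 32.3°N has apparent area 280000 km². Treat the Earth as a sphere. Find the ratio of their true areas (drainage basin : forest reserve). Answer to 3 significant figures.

On the plate carrée, areal scale = h·k = 1 × sec φ, so true area = apparent × cos φ.
True area of drainage basin: 30900 × cos(55.1°) = 30900 × 0.5721 = 17680 km².
True area of forest reserve: 280000 × cos(32.3°) = 280000 × 0.8453 = 236700 km².
Ratio = 17680 / 236700 ≈ 0.0747.

0.0747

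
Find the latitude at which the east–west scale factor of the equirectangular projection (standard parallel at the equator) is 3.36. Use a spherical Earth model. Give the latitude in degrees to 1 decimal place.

Plate carrée: h = 1, k = sec φ along parallels.
sec φ = 3.36  ⇒  cos φ = 0.2976  ⇒  φ ≈ 72.7°.

72.7°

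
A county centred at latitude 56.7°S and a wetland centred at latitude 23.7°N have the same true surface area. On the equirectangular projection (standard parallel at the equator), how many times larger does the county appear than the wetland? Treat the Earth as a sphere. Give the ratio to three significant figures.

1.67

Plate carrée maps x = Rλ, y = Rφ. The meridian scale is h = 1 and the parallel scale is k = 1/cos φ = sec φ.
Areal scale at 56.7°: h·k = 1.000 × 1.821 = 1.821.
Areal scale at 23.7°: h·k = 1.000 × 1.092 = 1.092.
Ratio = 1.821/1.092 ≈ 1.67.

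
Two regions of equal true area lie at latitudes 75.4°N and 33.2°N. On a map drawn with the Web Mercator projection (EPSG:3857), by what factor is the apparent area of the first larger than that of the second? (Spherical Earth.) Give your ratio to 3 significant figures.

Mercator is conformal with k = sec φ, so areal scale = k² = sec²φ.
At 75.4°: sec²(75.4°) = 1/0.2521² = 15.74.
At 33.2°: sec²(33.2°) = 1/0.8368² = 1.428.
Ratio = 15.74/1.428 = cos²(33.2°)/cos²(75.4°) ≈ 11.0.

11.0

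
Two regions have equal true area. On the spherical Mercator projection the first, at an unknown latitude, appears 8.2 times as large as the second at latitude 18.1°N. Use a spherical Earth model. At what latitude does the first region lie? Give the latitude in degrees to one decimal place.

70.6°

Mercator areal scale is sec²φ, so apparent-area ratio = sec²φ₁ / sec²φ₂ = cos²φ₂ / cos²φ₁.
cos²φ₂ / cos²φ₁ = 8.2  ⇒  cos φ₁ = cos 18.1° / √8.2 = 0.9505/2.864 = 0.3319.
φ₁ = arccos(0.3319) ≈ 70.6°.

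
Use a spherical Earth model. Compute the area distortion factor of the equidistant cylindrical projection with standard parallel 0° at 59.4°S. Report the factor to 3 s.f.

In the plate carrée (x = Rλ, y = Rφ), meridians are true-scale (h = 1) and parallels are stretched by k = sec φ.
Areal scale = h·k = 1 × sec φ; at 59.4°, h = 1.000, k = 1.964, so h·k = 1.964.

1.96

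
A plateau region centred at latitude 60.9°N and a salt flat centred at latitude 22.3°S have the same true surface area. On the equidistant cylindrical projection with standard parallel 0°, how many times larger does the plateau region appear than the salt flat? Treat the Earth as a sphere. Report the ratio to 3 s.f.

Plate carrée maps x = Rλ, y = Rφ. The meridian scale is h = 1 and the parallel scale is k = 1/cos φ = sec φ.
Areal scale at 60.9°: h·k = 1.000 × 2.056 = 2.056.
Areal scale at 22.3°: h·k = 1.000 × 1.081 = 1.081.
Ratio = 2.056/1.081 ≈ 1.90.

1.90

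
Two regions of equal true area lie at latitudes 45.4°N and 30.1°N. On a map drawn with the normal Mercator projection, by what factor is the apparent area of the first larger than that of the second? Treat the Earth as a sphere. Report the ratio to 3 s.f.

1.52

Mercator areal scale is sec²φ.
At 45.4°: sec²(45.4°) = 1/0.7022² = 2.028.
At 30.1°: sec²(30.1°) = 1/0.8652² = 1.336.
Ratio = 2.028/1.336 = cos²(30.1°)/cos²(45.4°) ≈ 1.52.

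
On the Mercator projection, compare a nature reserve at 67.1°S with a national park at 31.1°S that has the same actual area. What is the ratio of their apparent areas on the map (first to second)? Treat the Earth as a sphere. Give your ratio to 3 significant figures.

4.84

On Mercator, area is exaggerated by sec²φ = 1/cos²φ.
At 67.1°: sec²(67.1°) = 1/0.3891² = 6.604.
At 31.1°: sec²(31.1°) = 1/0.8563² = 1.364.
Ratio = 6.604/1.364 = cos²(31.1°)/cos²(67.1°) ≈ 4.84.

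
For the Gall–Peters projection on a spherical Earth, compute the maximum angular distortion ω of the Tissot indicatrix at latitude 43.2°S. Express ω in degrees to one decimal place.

3.5°

Gall–Peters is a cylindrical equal-area projection with standard parallels at ±45°. A cylindrical equal-area projection with standard parallel φ₀ has meridian scale h = cos φ / cos φ₀ and parallel scale k = cos φ₀ / cos φ (so areas are preserved, h·k = 1).
At 43.2°: h = 1.031, k = 0.9700; principal scales a = 1.031, b = 0.9700.
sin(ω/2) = (a − b)/(a + b) = 0.06091/2.001 = 0.03044, so ω = 2 arcsin(0.03044) ≈ 3.5°.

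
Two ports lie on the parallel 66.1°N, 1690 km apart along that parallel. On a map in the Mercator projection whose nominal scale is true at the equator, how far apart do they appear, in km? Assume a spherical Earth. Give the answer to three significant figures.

4170 km

Mercator is conformal, so the point scale is isotropic: h = k = sec φ = 1/cos φ.
Along the parallel, k = sec 66.1° = 1/0.4051 = 2.468.
Map distance = 1690 × 2.468 ≈ 4170 km.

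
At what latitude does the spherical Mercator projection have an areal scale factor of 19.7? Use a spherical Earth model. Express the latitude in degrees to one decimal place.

77.0°

Mercator areal scale is sec²φ.
sec²φ = 19.7  ⇒  cos²φ = 0.05076  ⇒  cos φ = 0.2253.
φ = arccos(0.2253) ≈ 77.0°.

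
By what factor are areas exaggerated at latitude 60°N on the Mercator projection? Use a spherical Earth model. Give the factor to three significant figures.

4.00

Mercator is conformal, so the point scale is isotropic: h = k = sec φ = 1/cos φ.
Areal scale = k² = sec²φ = 1/cos²(60°) = 1/0.5000² = 4.000.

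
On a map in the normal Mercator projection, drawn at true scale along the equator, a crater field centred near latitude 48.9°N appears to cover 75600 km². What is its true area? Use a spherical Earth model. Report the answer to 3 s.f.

Mercator is conformal, so the point scale is isotropic: h = k = sec φ = 1/cos φ.
Areal scale = k² = sec²φ = 1/cos²(48.9°) = 1/0.6574² = 2.314.
True area = apparent / (areal scale) = 75600 / 2.314 ≈ 32700 km².

32700 km²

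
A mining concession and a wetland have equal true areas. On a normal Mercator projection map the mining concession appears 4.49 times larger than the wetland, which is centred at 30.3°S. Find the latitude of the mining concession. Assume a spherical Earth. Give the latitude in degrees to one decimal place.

On Mercator, (apparent₁)/(apparent₂) = sec²φ₁ / sec²φ₂ when true areas are equal.
cos²φ₂ / cos²φ₁ = 4.49  ⇒  cos φ₁ = cos 30.3° / √4.49 = 0.8634/2.119 = 0.4075.
φ₁ = arccos(0.4075) ≈ 66.0°.

66.0°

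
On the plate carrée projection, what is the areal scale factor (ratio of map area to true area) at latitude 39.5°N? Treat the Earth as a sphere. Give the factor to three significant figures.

1.30

In the plate carrée (x = Rλ, y = Rφ), meridians are true-scale (h = 1) and parallels are stretched by k = sec φ.
Areal scale = h·k = 1 × sec φ; at 39.5°, h = 1.000, k = 1.296, so h·k = 1.296.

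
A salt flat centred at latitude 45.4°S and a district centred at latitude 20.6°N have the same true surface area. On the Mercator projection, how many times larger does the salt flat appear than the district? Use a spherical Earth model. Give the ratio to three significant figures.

On Mercator, area is exaggerated by sec²φ = 1/cos²φ.
At 45.4°: sec²(45.4°) = 1/0.7022² = 2.028.
At 20.6°: sec²(20.6°) = 1/0.9361² = 1.141.
Ratio = 2.028/1.141 = cos²(20.6°)/cos²(45.4°) ≈ 1.78.

1.78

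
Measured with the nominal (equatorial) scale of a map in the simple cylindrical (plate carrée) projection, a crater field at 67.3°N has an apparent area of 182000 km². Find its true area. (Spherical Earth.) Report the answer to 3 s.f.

70200 km²

In the plate carrée (x = Rλ, y = Rφ), meridians are true-scale (h = 1) and parallels are stretched by k = sec φ.
Areal scale = h·k = 1 × sec φ; at 67.3°, h = 1.000, k = 2.591, so h·k = 2.591.
True area = apparent / (areal scale) = 182000 / 2.591 ≈ 70200 km².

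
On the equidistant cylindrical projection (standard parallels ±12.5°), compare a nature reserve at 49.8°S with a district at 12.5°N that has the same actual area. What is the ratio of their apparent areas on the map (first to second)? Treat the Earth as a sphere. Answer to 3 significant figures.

1.51

The equidistant cylindrical projection with φ₀ = 12.5° has h = 1 (meridians true) and k = cos φ₀ / cos φ along parallels.
Areal scale at 49.8°: h·k = 1.000 × 1.513 = 1.513.
Areal scale at 12.5°: h·k = 1.000 × 1.000 = 1.000.
Ratio = 1.513/1.000 ≈ 1.51.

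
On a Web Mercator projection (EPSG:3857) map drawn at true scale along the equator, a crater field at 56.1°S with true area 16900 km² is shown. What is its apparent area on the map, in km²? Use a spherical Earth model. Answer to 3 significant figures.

For Mercator, h = k = sec φ (a conformal cylindrical projection has a single point scale, 1/cos φ).
Areal scale = k² = sec²φ = 1/cos²(56.1°) = 1/0.5577² = 3.215.
Apparent area = 16900 × 3.215 ≈ 54300 km².

54300 km²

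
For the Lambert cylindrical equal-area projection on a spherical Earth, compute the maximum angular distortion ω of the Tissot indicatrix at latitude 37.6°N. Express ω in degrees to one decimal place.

The Lambert cylindrical equal-area projection is the cylindrical equal-area projection with its standard parallel at the equator (φ₀ = 0). A cylindrical equal-area projection with standard parallel φ₀ has meridian scale h = cos φ / cos φ₀ and parallel scale k = cos φ₀ / cos φ (so areas are preserved, h·k = 1).
At 37.6°: h = 0.7923, k = 1.262; principal scales a = 1.262, b = 0.7923.
sin(ω/2) = (a − b)/(a + b) = 0.4699/2.054 = 0.2287, so ω = 2 arcsin(0.2287) ≈ 26.4°.

26.4°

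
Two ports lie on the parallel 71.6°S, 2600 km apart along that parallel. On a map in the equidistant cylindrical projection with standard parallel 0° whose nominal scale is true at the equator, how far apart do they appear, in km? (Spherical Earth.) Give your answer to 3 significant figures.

8240 km

Plate carrée maps x = Rλ, y = Rφ. The meridian scale is h = 1 and the parallel scale is k = 1/cos φ = sec φ.
Along the parallel, k = sec 71.6° = 1/0.3156 = 3.168.
Map distance = 2600 × 3.168 ≈ 8240 km.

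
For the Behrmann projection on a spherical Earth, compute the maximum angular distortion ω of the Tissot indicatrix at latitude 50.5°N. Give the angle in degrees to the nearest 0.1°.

The Behrmann projection is cylindrical equal-area with φ₀ = 30°. A cylindrical equal-area projection with standard parallel φ₀ has meridian scale h = cos φ / cos φ₀ and parallel scale k = cos φ₀ / cos φ (so areas are preserved, h·k = 1).
At 50.5°: h = 0.7345, k = 1.362; principal scales a = 1.362, b = 0.7345.
sin(ω/2) = (a − b)/(a + b) = 0.6270/2.096 = 0.2992, so ω = 2 arcsin(0.2992) ≈ 34.8°.

34.8°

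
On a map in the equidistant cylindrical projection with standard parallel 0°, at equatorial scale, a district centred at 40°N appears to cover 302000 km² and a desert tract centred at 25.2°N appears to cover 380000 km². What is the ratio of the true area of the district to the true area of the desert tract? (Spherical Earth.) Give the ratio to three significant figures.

0.673

Plate carrée has h = 1 and k = sec φ, giving areal scale sec φ; true area = (apparent area) · cos φ.
True area of district: 302000 × cos(40°) = 302000 × 0.7660 = 231300 km².
True area of desert tract: 380000 × cos(25.2°) = 380000 × 0.9048 = 343800 km².
Ratio = 231300 / 343800 ≈ 0.673.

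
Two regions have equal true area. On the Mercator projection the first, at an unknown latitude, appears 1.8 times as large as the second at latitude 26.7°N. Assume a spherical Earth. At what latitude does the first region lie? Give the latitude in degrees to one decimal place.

48.3°

On Mercator, (apparent₁)/(apparent₂) = sec²φ₁ / sec²φ₂ when true areas are equal.
cos²φ₂ / cos²φ₁ = 1.8  ⇒  cos φ₁ = cos 26.7° / √1.8 = 0.8934/1.342 = 0.6659.
φ₁ = arccos(0.6659) ≈ 48.3°.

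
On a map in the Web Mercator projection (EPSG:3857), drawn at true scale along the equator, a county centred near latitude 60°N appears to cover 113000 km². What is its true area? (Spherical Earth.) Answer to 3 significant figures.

28300 km²

For Mercator, h = k = sec φ (a conformal cylindrical projection has a single point scale, 1/cos φ).
Areal scale = k² = sec²φ = 1/cos²(60°) = 1/0.5000² = 4.000.
True area = apparent / (areal scale) = 113000 / 4.000 ≈ 28300 km².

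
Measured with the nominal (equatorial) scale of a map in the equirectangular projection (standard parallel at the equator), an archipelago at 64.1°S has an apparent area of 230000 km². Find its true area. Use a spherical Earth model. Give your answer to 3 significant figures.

100000 km²

In the plate carrée (x = Rλ, y = Rφ), meridians are true-scale (h = 1) and parallels are stretched by k = sec φ.
Areal scale = h·k = 1 × sec φ; at 64.1°, h = 1.000, k = 2.289, so h·k = 2.289.
True area = apparent / (areal scale) = 230000 / 2.289 ≈ 100000 km².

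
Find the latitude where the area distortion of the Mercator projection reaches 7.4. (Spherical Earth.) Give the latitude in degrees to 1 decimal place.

Mercator areal scale is sec²φ.
sec²φ = 7.4  ⇒  cos²φ = 0.1351  ⇒  cos φ = 0.3676.
φ = arccos(0.3676) ≈ 68.4°.

68.4°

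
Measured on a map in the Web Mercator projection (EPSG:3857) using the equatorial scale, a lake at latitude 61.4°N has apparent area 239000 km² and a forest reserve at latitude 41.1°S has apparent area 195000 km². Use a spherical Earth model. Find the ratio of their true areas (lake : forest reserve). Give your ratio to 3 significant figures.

0.495

Since Mercator area scale is 1/cos²φ, the true area equals the apparent area multiplied by cos²φ.
True area of lake: 239000 × cos²(61.4°) = 239000 × 0.2291 = 54770 km².
True area of forest reserve: 195000 × cos²(41.1°) = 195000 × 0.5679 = 110700 km².
Ratio = 54770 / 110700 ≈ 0.495.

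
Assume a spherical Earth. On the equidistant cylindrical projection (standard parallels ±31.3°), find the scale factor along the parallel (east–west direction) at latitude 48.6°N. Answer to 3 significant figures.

1.29

With standard parallel φ₀ = 31.3°, the equirectangular projection gives x = Rλ cos φ₀, y = Rφ, so h = 1 and k = cos 31.3° / cos φ.
k = cos 31.3° / cos 48.6° = 0.8545/0.6613 = 1.292.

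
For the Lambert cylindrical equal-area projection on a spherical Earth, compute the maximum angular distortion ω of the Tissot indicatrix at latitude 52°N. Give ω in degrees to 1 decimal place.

The Lambert cylindrical equal-area projection is the cylindrical equal-area projection with its standard parallel at the equator (φ₀ = 0). For cylindrical equal-area with standard parallel φ₀, h = cos φ / cos φ₀ and k = cos φ₀ / cos φ, so h·k = 1.
At 52°: h = 0.6157, k = 1.624; principal scales a = 1.624, b = 0.6157.
sin(ω/2) = (a − b)/(a + b) = 1.009/2.240 = 0.4503, so ω = 2 arcsin(0.4503) ≈ 53.5°.

53.5°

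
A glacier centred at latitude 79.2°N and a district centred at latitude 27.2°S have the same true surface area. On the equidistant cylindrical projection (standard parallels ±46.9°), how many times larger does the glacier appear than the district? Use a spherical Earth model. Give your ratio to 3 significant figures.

In the equirectangular projection with standard parallel φ₀ = 46.9° (x = Rλ cos φ₀, y = Rφ), meridians are true-scale (h = 1) and the parallel scale is k = cos φ₀ / cos φ.
Areal scale at 79.2°: h·k = 1.000 × 3.646 = 3.646.
Areal scale at 27.2°: h·k = 1.000 × 0.7682 = 0.7682.
Ratio = 3.646/0.7682 ≈ 4.75.

4.75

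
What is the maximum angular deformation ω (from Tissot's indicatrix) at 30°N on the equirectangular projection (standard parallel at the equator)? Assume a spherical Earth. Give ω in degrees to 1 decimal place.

For the equirectangular projection with φ₀ = 0 (plate carrée), h = 1 along meridians and k = sec φ along parallels.
At 30°: h = 1.000, k = 1.155; principal scales a = 1.155, b = 1.000.
sin(ω/2) = (a − b)/(a + b) = 0.1547/2.155 = 0.07180, so ω = 2 arcsin(0.07180) ≈ 8.2°.

8.2°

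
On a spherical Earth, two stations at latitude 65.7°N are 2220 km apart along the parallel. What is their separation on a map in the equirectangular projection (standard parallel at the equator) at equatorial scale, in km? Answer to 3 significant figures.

For the equirectangular projection with φ₀ = 0 (plate carrée), h = 1 along meridians and k = sec φ along parallels.
Along the parallel, k = sec 65.7° = 1/0.4115 = 2.430.
Map distance = 2220 × 2.430 ≈ 5390 km.

5390 km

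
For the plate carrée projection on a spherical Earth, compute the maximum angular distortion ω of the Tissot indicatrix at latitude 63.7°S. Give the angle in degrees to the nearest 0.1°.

45.4°

For the equirectangular projection with φ₀ = 0 (plate carrée), h = 1 along meridians and k = sec φ along parallels.
At 63.7°: h = 1.000, k = 2.257; principal scales a = 2.257, b = 1.000.
sin(ω/2) = (a − b)/(a + b) = 1.257/3.257 = 0.3859, so ω = 2 arcsin(0.3859) ≈ 45.4°.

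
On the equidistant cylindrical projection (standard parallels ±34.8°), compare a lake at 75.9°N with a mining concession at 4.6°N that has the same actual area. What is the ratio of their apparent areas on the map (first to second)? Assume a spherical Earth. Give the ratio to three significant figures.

With standard parallel φ₀ = 34.8°, the equirectangular projection gives x = Rλ cos φ₀, y = Rφ, so h = 1 and k = cos 34.8° / cos φ.
Areal scale at 75.9°: h·k = 1.000 × 3.371 = 3.371.
Areal scale at 4.6°: h·k = 1.000 × 0.8238 = 0.8238.
Ratio = 3.371/0.8238 ≈ 4.09.

4.09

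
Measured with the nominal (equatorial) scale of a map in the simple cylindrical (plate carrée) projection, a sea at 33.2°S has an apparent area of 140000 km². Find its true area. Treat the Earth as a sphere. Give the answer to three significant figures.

Plate carrée maps x = Rλ, y = Rφ. The meridian scale is h = 1 and the parallel scale is k = 1/cos φ = sec φ.
Areal scale = h·k = 1 × sec φ; at 33.2°, h = 1.000, k = 1.195, so h·k = 1.195.
True area = apparent / (areal scale) = 140000 / 1.195 ≈ 117000 km².

117000 km²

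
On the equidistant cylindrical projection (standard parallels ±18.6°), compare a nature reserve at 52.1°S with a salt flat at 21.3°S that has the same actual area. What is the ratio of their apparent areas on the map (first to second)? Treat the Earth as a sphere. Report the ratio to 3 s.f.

1.52

With standard parallel φ₀ = 18.6°, the equirectangular projection gives x = Rλ cos φ₀, y = Rφ, so h = 1 and k = cos 18.6° / cos φ.
Areal scale at 52.1°: h·k = 1.000 × 1.543 = 1.543.
Areal scale at 21.3°: h·k = 1.000 × 1.017 = 1.017.
Ratio = 1.543/1.017 ≈ 1.52.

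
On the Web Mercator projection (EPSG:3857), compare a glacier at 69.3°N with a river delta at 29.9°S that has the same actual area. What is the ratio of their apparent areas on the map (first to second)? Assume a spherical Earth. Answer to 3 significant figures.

Mercator is conformal with k = sec φ, so areal scale = k² = sec²φ.
At 69.3°: sec²(69.3°) = 1/0.3535² = 8.004.
At 29.9°: sec²(29.9°) = 1/0.8669² = 1.331.
Ratio = 8.004/1.331 = cos²(29.9°)/cos²(69.3°) ≈ 6.01.

6.01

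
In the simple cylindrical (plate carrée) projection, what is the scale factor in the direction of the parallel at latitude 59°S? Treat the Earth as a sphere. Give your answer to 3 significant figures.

For the equirectangular projection with φ₀ = 0 (plate carrée), h = 1 along meridians and k = sec φ along parallels.
k = 1/cos 59° = 1/0.5150 = 1.942.

1.94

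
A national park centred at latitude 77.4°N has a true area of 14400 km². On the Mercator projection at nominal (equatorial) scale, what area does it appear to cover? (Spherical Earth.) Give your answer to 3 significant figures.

303000 km²

Mercator is conformal, so the point scale is isotropic: h = k = sec φ = 1/cos φ.
Areal scale = k² = sec²φ = 1/cos²(77.4°) = 1/0.2181² = 21.01.
Apparent area = 14400 × 21.01 ≈ 303000 km².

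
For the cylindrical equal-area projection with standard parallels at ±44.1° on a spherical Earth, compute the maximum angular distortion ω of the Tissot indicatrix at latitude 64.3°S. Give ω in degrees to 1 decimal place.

55.5°

For cylindrical equal-area with standard parallel φ₀, h = cos φ / cos φ₀ and k = cos φ₀ / cos φ, so h·k = 1.
At 64.3°: h = 0.6039, k = 1.656; principal scales a = 1.656, b = 0.6039.
sin(ω/2) = (a − b)/(a + b) = 1.052/2.260 = 0.4656, so ω = 2 arcsin(0.4656) ≈ 55.5°.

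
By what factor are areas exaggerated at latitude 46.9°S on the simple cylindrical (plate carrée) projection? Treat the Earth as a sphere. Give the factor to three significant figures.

1.46

For the equirectangular projection with φ₀ = 0 (plate carrée), h = 1 along meridians and k = sec φ along parallels.
Areal scale = h·k = 1 × sec φ; at 46.9°, h = 1.000, k = 1.464, so h·k = 1.464.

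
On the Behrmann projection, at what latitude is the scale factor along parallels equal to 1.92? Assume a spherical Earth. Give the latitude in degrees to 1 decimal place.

Behrmann is a cylindrical equal-area projection with standard parallels at ±30°. For cylindrical equal-area with standard parallel φ₀, h = cos φ / cos φ₀ and k = cos φ₀ / cos φ, so h·k = 1.
k = cos φ₀ / cos φ = 1.92  ⇒  cos φ = cos 30° / 1.92 = 0.4511.
φ = arccos(0.4511) ≈ 63.2°.

63.2°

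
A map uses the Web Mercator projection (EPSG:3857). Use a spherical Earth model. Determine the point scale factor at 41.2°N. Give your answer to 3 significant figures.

Mercator is conformal, so the point scale is isotropic: h = k = sec φ = 1/cos φ.
k = 1/cos 41.2° = 1/0.7524 = 1.329.

1.33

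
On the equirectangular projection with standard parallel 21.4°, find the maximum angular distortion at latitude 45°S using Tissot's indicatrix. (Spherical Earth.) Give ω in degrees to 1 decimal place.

The equidistant cylindrical projection with φ₀ = 21.4° has h = 1 (meridians true) and k = cos φ₀ / cos φ along parallels.
At 45°: h = 1.000, k = 1.317; principal scales a = 1.317, b = 1.000.
sin(ω/2) = (a − b)/(a + b) = 0.3167/2.317 = 0.1367, so ω = 2 arcsin(0.1367) ≈ 15.7°.

15.7°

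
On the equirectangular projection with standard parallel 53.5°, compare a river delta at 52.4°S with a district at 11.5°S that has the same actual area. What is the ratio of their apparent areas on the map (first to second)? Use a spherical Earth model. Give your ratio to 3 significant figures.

1.61

With standard parallel φ₀ = 53.5°, the equirectangular projection gives x = Rλ cos φ₀, y = Rφ, so h = 1 and k = cos 53.5° / cos φ.
Areal scale at 52.4°: h·k = 1.000 × 0.9749 = 0.9749.
Areal scale at 11.5°: h·k = 1.000 × 0.6070 = 0.6070.
Ratio = 0.9749/0.6070 ≈ 1.61.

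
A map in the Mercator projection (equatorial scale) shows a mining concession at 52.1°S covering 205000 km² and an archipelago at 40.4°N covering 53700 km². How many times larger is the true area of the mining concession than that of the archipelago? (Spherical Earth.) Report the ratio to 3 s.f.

2.48

On Mercator the areal scale is sec²φ, so true area = apparent × cos²φ.
True area of mining concession: 205000 × cos²(52.1°) = 205000 × 0.3773 = 77360 km².
True area of archipelago: 53700 × cos²(40.4°) = 53700 × 0.5799 = 31140 km².
Ratio = 77360 / 31140 ≈ 2.48.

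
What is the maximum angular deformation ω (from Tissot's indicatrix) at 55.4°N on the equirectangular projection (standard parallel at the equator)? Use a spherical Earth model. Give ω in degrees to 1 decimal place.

32.0°

For the equirectangular projection with φ₀ = 0 (plate carrée), h = 1 along meridians and k = sec φ along parallels.
At 55.4°: h = 1.000, k = 1.761; principal scales a = 1.761, b = 1.000.
sin(ω/2) = (a − b)/(a + b) = 0.7610/2.761 = 0.2756, so ω = 2 arcsin(0.2756) ≈ 32.0°.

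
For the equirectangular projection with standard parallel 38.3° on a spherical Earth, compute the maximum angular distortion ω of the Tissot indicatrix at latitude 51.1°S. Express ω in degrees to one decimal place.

In the equirectangular projection with standard parallel φ₀ = 38.3° (x = Rλ cos φ₀, y = Rφ), meridians are true-scale (h = 1) and the parallel scale is k = cos φ₀ / cos φ.
At 51.1°: h = 1.000, k = 1.250; principal scales a = 1.250, b = 1.000.
sin(ω/2) = (a − b)/(a + b) = 0.2497/2.250 = 0.1110, so ω = 2 arcsin(0.1110) ≈ 12.7°.

12.7°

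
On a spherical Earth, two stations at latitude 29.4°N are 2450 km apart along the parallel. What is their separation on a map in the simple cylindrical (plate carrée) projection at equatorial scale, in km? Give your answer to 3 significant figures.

Plate carrée maps x = Rλ, y = Rφ. The meridian scale is h = 1 and the parallel scale is k = 1/cos φ = sec φ.
Along the parallel, k = sec 29.4° = 1/0.8712 = 1.148.
Map distance = 2450 × 1.148 ≈ 2810 km.

2810 km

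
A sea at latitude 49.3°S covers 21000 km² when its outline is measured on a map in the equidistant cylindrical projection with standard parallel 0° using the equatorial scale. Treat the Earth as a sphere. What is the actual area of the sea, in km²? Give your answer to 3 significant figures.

13700 km²

In the plate carrée (x = Rλ, y = Rφ), meridians are true-scale (h = 1) and parallels are stretched by k = sec φ.
Areal scale = h·k = 1 × sec φ; at 49.3°, h = 1.000, k = 1.534, so h·k = 1.534.
True area = apparent / (areal scale) = 21000 / 1.534 ≈ 13700 km².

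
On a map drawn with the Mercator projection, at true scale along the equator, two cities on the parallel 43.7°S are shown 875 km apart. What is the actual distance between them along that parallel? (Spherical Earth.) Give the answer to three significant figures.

633 km

Mercator is conformal, so the point scale is isotropic: h = k = sec φ = 1/cos φ.
Along the parallel at 43.7°, map distances are exaggerated by k = sec 43.7° = 1.383.
True distance = 875 / 1.383 = 875 × cos 43.7° ≈ 633 km.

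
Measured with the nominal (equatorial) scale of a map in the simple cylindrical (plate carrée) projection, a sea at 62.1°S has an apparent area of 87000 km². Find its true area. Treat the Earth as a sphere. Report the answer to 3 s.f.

In the plate carrée (x = Rλ, y = Rφ), meridians are true-scale (h = 1) and parallels are stretched by k = sec φ.
Areal scale = h·k = 1 × sec φ; at 62.1°, h = 1.000, k = 2.137, so h·k = 2.137.
True area = apparent / (areal scale) = 87000 / 2.137 ≈ 40700 km².

40700 km²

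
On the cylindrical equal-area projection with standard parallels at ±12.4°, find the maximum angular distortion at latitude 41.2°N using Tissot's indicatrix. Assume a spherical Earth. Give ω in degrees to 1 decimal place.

29.6°

For cylindrical equal-area with standard parallel φ₀, h = cos φ / cos φ₀ and k = cos φ₀ / cos φ, so h·k = 1.
At 41.2°: h = 0.7704, k = 1.298; principal scales a = 1.298, b = 0.7704.
sin(ω/2) = (a − b)/(a + b) = 0.5277/2.068 = 0.2551, so ω = 2 arcsin(0.2551) ≈ 29.6°.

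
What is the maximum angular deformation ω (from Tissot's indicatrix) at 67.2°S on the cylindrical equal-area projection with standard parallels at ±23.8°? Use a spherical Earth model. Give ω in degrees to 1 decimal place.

88.2°

A cylindrical equal-area projection with standard parallel φ₀ has meridian scale h = cos φ / cos φ₀ and parallel scale k = cos φ₀ / cos φ (so areas are preserved, h·k = 1).
At 67.2°: h = 0.4235, k = 2.361; principal scales a = 2.361, b = 0.4235.
sin(ω/2) = (a − b)/(a + b) = 1.938/2.785 = 0.6958, so ω = 2 arcsin(0.6958) ≈ 88.2°.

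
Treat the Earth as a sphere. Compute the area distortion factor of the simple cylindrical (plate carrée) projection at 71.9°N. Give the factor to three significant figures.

3.22

For the equirectangular projection with φ₀ = 0 (plate carrée), h = 1 along meridians and k = sec φ along parallels.
Areal scale = h·k = 1 × sec φ; at 71.9°, h = 1.000, k = 3.219, so h·k = 3.219.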